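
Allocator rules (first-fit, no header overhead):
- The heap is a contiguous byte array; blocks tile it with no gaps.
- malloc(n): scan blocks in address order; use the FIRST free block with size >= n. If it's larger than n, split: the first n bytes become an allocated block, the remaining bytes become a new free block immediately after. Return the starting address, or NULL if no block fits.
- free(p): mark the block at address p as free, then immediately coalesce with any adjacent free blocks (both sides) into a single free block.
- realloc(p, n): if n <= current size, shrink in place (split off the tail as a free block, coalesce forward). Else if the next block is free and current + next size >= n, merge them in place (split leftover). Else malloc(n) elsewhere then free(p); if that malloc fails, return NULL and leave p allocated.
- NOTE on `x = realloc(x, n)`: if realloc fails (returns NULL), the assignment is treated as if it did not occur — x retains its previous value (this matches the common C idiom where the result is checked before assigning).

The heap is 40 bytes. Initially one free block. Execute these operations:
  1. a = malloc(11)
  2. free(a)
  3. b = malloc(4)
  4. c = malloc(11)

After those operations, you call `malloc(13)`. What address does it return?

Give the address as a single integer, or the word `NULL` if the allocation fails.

Op 1: a = malloc(11) -> a = 0; heap: [0-10 ALLOC][11-39 FREE]
Op 2: free(a) -> (freed a); heap: [0-39 FREE]
Op 3: b = malloc(4) -> b = 0; heap: [0-3 ALLOC][4-39 FREE]
Op 4: c = malloc(11) -> c = 4; heap: [0-3 ALLOC][4-14 ALLOC][15-39 FREE]
malloc(13): first-fit scan over [0-3 ALLOC][4-14 ALLOC][15-39 FREE] -> 15

Answer: 15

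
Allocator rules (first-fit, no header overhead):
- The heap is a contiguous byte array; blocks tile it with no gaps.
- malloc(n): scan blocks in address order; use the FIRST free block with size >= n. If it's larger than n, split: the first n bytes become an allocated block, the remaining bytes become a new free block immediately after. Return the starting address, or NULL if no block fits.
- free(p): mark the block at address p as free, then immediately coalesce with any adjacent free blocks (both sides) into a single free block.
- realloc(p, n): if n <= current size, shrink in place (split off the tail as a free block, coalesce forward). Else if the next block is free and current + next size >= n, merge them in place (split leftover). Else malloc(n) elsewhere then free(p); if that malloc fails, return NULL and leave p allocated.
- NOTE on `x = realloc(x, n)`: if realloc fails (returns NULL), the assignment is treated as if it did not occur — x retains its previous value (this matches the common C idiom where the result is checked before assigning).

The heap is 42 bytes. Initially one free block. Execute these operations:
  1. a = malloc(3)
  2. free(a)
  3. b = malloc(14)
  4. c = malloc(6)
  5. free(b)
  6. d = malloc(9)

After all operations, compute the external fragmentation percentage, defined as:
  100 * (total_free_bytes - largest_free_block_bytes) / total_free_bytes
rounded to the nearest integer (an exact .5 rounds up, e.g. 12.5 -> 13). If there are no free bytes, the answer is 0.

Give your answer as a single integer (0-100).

Answer: 19

Derivation:
Op 1: a = malloc(3) -> a = 0; heap: [0-2 ALLOC][3-41 FREE]
Op 2: free(a) -> (freed a); heap: [0-41 FREE]
Op 3: b = malloc(14) -> b = 0; heap: [0-13 ALLOC][14-41 FREE]
Op 4: c = malloc(6) -> c = 14; heap: [0-13 ALLOC][14-19 ALLOC][20-41 FREE]
Op 5: free(b) -> (freed b); heap: [0-13 FREE][14-19 ALLOC][20-41 FREE]
Op 6: d = malloc(9) -> d = 0; heap: [0-8 ALLOC][9-13 FREE][14-19 ALLOC][20-41 FREE]
Free blocks: [5 22] total_free=27 largest=22 -> 100*(27-22)/27 = 500/27 ≈ 18.519 -> rounds to 19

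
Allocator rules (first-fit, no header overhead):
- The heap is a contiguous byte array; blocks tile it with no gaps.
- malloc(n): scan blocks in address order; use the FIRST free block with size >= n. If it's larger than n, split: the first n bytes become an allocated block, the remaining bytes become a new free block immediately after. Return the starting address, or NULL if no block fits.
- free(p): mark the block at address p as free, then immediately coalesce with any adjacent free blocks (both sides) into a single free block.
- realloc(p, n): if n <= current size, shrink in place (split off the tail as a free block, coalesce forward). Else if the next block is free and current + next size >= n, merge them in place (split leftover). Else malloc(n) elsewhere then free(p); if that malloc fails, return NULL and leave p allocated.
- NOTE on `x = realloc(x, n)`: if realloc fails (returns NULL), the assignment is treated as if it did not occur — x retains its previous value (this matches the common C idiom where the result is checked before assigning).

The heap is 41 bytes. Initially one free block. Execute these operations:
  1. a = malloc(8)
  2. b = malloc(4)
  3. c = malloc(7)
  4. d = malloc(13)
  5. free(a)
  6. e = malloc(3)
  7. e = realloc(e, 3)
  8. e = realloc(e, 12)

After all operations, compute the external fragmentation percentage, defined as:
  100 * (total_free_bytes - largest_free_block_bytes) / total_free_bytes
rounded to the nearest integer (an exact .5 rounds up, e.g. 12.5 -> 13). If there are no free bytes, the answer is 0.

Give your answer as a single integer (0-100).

Answer: 36

Derivation:
Op 1: a = malloc(8) -> a = 0; heap: [0-7 ALLOC][8-40 FREE]
Op 2: b = malloc(4) -> b = 8; heap: [0-7 ALLOC][8-11 ALLOC][12-40 FREE]
Op 3: c = malloc(7) -> c = 12; heap: [0-7 ALLOC][8-11 ALLOC][12-18 ALLOC][19-40 FREE]
Op 4: d = malloc(13) -> d = 19; heap: [0-7 ALLOC][8-11 ALLOC][12-18 ALLOC][19-31 ALLOC][32-40 FREE]
Op 5: free(a) -> (freed a); heap: [0-7 FREE][8-11 ALLOC][12-18 ALLOC][19-31 ALLOC][32-40 FREE]
Op 6: e = malloc(3) -> e = 0; heap: [0-2 ALLOC][3-7 FREE][8-11 ALLOC][12-18 ALLOC][19-31 ALLOC][32-40 FREE]
Op 7: e = realloc(e, 3) -> e = 0; heap: [0-2 ALLOC][3-7 FREE][8-11 ALLOC][12-18 ALLOC][19-31 ALLOC][32-40 FREE]
Op 8: e = realloc(e, 12) -> NULL (e unchanged); heap: [0-2 ALLOC][3-7 FREE][8-11 ALLOC][12-18 ALLOC][19-31 ALLOC][32-40 FREE]
Free blocks: [5 9] total_free=14 largest=9 -> 100*(14-9)/14 = 500/14 ≈ 35.714 -> rounds to 36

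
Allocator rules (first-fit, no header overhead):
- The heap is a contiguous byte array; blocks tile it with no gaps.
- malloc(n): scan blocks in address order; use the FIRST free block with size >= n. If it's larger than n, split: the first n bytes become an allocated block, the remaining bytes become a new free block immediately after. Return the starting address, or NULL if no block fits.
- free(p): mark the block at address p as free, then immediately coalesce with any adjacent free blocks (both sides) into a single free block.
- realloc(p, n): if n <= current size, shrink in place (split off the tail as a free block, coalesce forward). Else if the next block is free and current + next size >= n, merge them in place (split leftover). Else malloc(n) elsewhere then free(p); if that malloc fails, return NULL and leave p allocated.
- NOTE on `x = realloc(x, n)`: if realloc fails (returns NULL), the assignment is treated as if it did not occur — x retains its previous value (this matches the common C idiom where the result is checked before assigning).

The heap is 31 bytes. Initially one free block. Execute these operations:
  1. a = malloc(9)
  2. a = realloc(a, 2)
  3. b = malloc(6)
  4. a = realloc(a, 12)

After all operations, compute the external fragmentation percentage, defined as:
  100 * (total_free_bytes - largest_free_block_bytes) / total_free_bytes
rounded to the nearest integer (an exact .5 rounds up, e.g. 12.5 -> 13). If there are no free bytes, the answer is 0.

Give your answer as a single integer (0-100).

Answer: 15

Derivation:
Op 1: a = malloc(9) -> a = 0; heap: [0-8 ALLOC][9-30 FREE]
Op 2: a = realloc(a, 2) -> a = 0; heap: [0-1 ALLOC][2-30 FREE]
Op 3: b = malloc(6) -> b = 2; heap: [0-1 ALLOC][2-7 ALLOC][8-30 FREE]
Op 4: a = realloc(a, 12) -> a = 8; heap: [0-1 FREE][2-7 ALLOC][8-19 ALLOC][20-30 FREE]
Free blocks: [2 11] total_free=13 largest=11 -> 100*(13-11)/13 = 200/13 ≈ 15.385 -> rounds to 15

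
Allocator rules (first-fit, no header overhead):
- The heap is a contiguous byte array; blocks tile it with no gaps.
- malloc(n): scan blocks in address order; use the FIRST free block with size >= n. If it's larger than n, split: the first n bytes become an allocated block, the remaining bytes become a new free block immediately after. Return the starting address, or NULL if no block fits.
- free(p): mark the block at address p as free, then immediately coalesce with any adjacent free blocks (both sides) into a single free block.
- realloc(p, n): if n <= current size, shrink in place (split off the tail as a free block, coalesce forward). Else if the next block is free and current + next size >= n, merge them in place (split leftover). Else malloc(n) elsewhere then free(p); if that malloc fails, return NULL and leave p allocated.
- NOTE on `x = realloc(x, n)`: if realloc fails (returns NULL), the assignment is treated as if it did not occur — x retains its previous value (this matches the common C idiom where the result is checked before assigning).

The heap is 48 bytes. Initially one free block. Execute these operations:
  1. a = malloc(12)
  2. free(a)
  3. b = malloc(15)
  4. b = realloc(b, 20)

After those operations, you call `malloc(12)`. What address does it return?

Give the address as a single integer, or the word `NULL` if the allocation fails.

Answer: 20

Derivation:
Op 1: a = malloc(12) -> a = 0; heap: [0-11 ALLOC][12-47 FREE]
Op 2: free(a) -> (freed a); heap: [0-47 FREE]
Op 3: b = malloc(15) -> b = 0; heap: [0-14 ALLOC][15-47 FREE]
Op 4: b = realloc(b, 20) -> b = 0; heap: [0-19 ALLOC][20-47 FREE]
malloc(12): first-fit scan over [0-19 ALLOC][20-47 FREE] -> 20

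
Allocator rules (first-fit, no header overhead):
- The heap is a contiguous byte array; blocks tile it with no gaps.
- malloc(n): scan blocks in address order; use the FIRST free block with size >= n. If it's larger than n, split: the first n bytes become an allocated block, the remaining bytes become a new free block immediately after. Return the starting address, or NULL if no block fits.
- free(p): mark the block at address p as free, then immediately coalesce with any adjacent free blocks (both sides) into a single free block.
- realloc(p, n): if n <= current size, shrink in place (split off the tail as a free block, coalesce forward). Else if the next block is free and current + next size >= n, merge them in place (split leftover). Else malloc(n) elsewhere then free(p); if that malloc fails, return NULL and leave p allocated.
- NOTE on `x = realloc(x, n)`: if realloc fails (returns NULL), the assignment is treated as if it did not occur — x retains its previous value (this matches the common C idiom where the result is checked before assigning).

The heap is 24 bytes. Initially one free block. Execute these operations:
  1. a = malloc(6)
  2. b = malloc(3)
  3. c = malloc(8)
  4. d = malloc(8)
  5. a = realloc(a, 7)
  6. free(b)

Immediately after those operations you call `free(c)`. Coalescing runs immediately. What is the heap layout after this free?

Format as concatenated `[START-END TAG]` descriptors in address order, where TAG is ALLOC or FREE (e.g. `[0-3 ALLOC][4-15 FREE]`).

Answer: [0-16 FREE][17-23 ALLOC]

Derivation:
Op 1: a = malloc(6) -> a = 0; heap: [0-5 ALLOC][6-23 FREE]
Op 2: b = malloc(3) -> b = 6; heap: [0-5 ALLOC][6-8 ALLOC][9-23 FREE]
Op 3: c = malloc(8) -> c = 9; heap: [0-5 ALLOC][6-8 ALLOC][9-16 ALLOC][17-23 FREE]
Op 4: d = malloc(8) -> d = NULL; heap: [0-5 ALLOC][6-8 ALLOC][9-16 ALLOC][17-23 FREE]
Op 5: a = realloc(a, 7) -> a = 17; heap: [0-5 FREE][6-8 ALLOC][9-16 ALLOC][17-23 ALLOC]
Op 6: free(b) -> (freed b); heap: [0-8 FREE][9-16 ALLOC][17-23 ALLOC]
free(c): c = 9 -> block [9-16 ALLOC]; mark free, coalesce with adjacent free neighbors -> [0-16 FREE][17-23 ALLOC]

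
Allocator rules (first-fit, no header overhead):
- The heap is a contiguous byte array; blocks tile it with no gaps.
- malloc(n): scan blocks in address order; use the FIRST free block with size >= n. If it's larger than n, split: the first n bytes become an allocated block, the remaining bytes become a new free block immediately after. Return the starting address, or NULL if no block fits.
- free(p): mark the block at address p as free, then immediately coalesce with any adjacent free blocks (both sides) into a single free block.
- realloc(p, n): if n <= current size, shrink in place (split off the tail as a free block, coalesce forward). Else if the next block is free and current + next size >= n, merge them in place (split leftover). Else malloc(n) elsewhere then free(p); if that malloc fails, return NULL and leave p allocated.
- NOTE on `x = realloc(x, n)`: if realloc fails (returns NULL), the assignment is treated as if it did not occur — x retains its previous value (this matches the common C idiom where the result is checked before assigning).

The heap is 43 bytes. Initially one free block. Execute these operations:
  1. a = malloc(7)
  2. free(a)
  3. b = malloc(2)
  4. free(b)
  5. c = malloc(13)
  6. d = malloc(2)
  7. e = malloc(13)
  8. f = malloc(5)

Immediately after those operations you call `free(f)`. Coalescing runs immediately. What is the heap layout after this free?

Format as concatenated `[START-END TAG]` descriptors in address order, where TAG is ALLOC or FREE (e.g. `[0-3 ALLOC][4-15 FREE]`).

Op 1: a = malloc(7) -> a = 0; heap: [0-6 ALLOC][7-42 FREE]
Op 2: free(a) -> (freed a); heap: [0-42 FREE]
Op 3: b = malloc(2) -> b = 0; heap: [0-1 ALLOC][2-42 FREE]
Op 4: free(b) -> (freed b); heap: [0-42 FREE]
Op 5: c = malloc(13) -> c = 0; heap: [0-12 ALLOC][13-42 FREE]
Op 6: d = malloc(2) -> d = 13; heap: [0-12 ALLOC][13-14 ALLOC][15-42 FREE]
Op 7: e = malloc(13) -> e = 15; heap: [0-12 ALLOC][13-14 ALLOC][15-27 ALLOC][28-42 FREE]
Op 8: f = malloc(5) -> f = 28; heap: [0-12 ALLOC][13-14 ALLOC][15-27 ALLOC][28-32 ALLOC][33-42 FREE]
free(f): f = 28 -> block [28-32 ALLOC]; mark free, coalesce with adjacent free neighbors -> [0-12 ALLOC][13-14 ALLOC][15-27 ALLOC][28-42 FREE]

Answer: [0-12 ALLOC][13-14 ALLOC][15-27 ALLOC][28-42 FREE]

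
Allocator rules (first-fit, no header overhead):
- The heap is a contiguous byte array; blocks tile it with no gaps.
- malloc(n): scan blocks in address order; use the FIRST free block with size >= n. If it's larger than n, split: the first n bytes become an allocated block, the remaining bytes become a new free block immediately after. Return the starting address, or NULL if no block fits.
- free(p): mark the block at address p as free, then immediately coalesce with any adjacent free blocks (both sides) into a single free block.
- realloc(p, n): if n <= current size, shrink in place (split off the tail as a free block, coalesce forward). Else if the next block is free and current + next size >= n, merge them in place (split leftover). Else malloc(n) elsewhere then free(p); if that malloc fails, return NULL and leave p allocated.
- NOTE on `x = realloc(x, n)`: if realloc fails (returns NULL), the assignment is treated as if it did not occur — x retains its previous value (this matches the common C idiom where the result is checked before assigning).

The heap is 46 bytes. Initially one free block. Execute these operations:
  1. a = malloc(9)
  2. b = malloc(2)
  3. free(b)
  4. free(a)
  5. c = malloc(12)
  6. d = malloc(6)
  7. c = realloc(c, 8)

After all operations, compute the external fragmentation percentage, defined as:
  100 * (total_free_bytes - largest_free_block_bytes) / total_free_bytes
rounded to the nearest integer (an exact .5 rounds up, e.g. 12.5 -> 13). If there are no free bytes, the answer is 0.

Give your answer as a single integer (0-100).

Op 1: a = malloc(9) -> a = 0; heap: [0-8 ALLOC][9-45 FREE]
Op 2: b = malloc(2) -> b = 9; heap: [0-8 ALLOC][9-10 ALLOC][11-45 FREE]
Op 3: free(b) -> (freed b); heap: [0-8 ALLOC][9-45 FREE]
Op 4: free(a) -> (freed a); heap: [0-45 FREE]
Op 5: c = malloc(12) -> c = 0; heap: [0-11 ALLOC][12-45 FREE]
Op 6: d = malloc(6) -> d = 12; heap: [0-11 ALLOC][12-17 ALLOC][18-45 FREE]
Op 7: c = realloc(c, 8) -> c = 0; heap: [0-7 ALLOC][8-11 FREE][12-17 ALLOC][18-45 FREE]
Free blocks: [4 28] total_free=32 largest=28 -> 100*(32-28)/32 = 400/32 = 12.5 -> rounds to 13

Answer: 13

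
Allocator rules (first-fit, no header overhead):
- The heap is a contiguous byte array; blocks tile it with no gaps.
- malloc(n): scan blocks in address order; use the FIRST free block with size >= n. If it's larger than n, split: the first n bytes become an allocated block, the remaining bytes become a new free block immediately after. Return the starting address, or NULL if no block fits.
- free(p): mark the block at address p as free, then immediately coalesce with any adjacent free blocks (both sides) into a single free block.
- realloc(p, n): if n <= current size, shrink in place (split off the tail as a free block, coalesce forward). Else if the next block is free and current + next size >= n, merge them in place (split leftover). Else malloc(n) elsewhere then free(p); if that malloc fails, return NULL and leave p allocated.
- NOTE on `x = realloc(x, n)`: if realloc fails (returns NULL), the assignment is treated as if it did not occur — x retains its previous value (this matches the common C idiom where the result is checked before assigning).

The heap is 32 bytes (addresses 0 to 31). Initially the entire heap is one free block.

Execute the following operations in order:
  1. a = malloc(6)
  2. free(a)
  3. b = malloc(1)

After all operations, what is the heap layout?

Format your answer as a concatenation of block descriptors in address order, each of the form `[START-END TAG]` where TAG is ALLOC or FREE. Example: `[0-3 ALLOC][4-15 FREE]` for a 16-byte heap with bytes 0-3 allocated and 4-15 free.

Op 1: a = malloc(6) -> a = 0; heap: [0-5 ALLOC][6-31 FREE]
Op 2: free(a) -> (freed a); heap: [0-31 FREE]
Op 3: b = malloc(1) -> b = 0; heap: [0-0 ALLOC][1-31 FREE]

Answer: [0-0 ALLOC][1-31 FREE]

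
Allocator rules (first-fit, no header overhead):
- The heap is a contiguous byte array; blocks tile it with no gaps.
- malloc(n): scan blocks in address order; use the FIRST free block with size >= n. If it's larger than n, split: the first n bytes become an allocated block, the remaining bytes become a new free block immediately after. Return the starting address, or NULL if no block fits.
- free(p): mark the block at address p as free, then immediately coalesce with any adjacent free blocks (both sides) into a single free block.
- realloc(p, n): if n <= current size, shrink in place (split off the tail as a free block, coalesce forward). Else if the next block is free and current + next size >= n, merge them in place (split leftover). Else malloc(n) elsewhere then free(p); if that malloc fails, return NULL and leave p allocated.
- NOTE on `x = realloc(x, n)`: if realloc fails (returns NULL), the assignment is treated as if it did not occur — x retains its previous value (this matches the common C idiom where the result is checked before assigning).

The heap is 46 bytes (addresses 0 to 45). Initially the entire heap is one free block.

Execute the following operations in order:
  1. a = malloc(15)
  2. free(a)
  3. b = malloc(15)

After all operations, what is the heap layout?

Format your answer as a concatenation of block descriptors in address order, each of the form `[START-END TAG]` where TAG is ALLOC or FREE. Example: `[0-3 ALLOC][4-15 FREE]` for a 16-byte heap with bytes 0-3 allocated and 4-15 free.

Answer: [0-14 ALLOC][15-45 FREE]

Derivation:
Op 1: a = malloc(15) -> a = 0; heap: [0-14 ALLOC][15-45 FREE]
Op 2: free(a) -> (freed a); heap: [0-45 FREE]
Op 3: b = malloc(15) -> b = 0; heap: [0-14 ALLOC][15-45 FREE]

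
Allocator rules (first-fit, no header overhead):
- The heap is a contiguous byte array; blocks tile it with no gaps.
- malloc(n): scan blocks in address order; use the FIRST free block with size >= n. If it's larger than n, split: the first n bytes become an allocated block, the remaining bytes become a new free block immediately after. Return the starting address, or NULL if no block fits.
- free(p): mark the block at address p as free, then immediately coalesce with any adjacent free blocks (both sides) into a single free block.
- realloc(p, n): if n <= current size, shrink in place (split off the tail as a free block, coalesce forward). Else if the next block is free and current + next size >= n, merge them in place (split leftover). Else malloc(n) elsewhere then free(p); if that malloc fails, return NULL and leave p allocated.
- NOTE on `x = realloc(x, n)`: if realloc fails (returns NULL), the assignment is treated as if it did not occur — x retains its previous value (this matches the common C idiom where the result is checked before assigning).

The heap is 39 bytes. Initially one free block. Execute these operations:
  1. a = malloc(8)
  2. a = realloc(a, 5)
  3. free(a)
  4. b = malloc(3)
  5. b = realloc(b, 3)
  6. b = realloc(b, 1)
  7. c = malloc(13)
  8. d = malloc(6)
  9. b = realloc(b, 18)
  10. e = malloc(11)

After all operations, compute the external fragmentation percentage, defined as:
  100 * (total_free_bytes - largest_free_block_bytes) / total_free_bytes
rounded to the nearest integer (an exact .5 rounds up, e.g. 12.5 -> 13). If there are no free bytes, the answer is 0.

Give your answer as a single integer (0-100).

Op 1: a = malloc(8) -> a = 0; heap: [0-7 ALLOC][8-38 FREE]
Op 2: a = realloc(a, 5) -> a = 0; heap: [0-4 ALLOC][5-38 FREE]
Op 3: free(a) -> (freed a); heap: [0-38 FREE]
Op 4: b = malloc(3) -> b = 0; heap: [0-2 ALLOC][3-38 FREE]
Op 5: b = realloc(b, 3) -> b = 0; heap: [0-2 ALLOC][3-38 FREE]
Op 6: b = realloc(b, 1) -> b = 0; heap: [0-0 ALLOC][1-38 FREE]
Op 7: c = malloc(13) -> c = 1; heap: [0-0 ALLOC][1-13 ALLOC][14-38 FREE]
Op 8: d = malloc(6) -> d = 14; heap: [0-0 ALLOC][1-13 ALLOC][14-19 ALLOC][20-38 FREE]
Op 9: b = realloc(b, 18) -> b = 20; heap: [0-0 FREE][1-13 ALLOC][14-19 ALLOC][20-37 ALLOC][38-38 FREE]
Op 10: e = malloc(11) -> e = NULL; heap: [0-0 FREE][1-13 ALLOC][14-19 ALLOC][20-37 ALLOC][38-38 FREE]
Free blocks: [1 1] total_free=2 largest=1 -> 100*(2-1)/2 = 100/2 = 50

Answer: 50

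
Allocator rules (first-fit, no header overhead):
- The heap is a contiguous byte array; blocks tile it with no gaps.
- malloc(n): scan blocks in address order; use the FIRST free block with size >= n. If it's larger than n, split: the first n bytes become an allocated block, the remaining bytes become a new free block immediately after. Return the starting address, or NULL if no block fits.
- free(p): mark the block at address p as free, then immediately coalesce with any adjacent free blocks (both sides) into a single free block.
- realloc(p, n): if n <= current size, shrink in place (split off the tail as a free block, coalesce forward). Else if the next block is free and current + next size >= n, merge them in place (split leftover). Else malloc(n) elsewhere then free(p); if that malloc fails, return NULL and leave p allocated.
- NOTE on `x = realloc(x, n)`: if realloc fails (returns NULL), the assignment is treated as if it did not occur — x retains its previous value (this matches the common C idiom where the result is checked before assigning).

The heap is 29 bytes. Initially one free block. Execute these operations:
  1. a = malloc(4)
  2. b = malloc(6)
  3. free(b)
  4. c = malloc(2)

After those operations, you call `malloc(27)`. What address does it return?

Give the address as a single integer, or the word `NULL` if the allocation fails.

Op 1: a = malloc(4) -> a = 0; heap: [0-3 ALLOC][4-28 FREE]
Op 2: b = malloc(6) -> b = 4; heap: [0-3 ALLOC][4-9 ALLOC][10-28 FREE]
Op 3: free(b) -> (freed b); heap: [0-3 ALLOC][4-28 FREE]
Op 4: c = malloc(2) -> c = 4; heap: [0-3 ALLOC][4-5 ALLOC][6-28 FREE]
malloc(27): first-fit scan over [0-3 ALLOC][4-5 ALLOC][6-28 FREE] -> NULL

Answer: NULL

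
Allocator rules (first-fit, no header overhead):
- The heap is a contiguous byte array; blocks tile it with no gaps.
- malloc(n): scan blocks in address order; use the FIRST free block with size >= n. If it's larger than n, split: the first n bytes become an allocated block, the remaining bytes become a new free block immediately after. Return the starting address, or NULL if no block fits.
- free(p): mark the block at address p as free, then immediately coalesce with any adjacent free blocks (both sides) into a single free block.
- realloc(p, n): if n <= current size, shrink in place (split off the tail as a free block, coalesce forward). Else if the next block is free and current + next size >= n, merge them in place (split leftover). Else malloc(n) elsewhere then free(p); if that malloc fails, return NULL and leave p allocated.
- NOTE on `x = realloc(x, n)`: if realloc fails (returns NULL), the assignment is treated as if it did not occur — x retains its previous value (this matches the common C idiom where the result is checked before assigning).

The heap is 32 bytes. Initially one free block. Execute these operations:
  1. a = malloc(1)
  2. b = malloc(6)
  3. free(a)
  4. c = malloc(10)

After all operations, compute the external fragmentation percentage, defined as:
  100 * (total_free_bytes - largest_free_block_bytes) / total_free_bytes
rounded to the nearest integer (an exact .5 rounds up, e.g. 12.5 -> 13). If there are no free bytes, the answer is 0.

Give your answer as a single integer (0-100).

Op 1: a = malloc(1) -> a = 0; heap: [0-0 ALLOC][1-31 FREE]
Op 2: b = malloc(6) -> b = 1; heap: [0-0 ALLOC][1-6 ALLOC][7-31 FREE]
Op 3: free(a) -> (freed a); heap: [0-0 FREE][1-6 ALLOC][7-31 FREE]
Op 4: c = malloc(10) -> c = 7; heap: [0-0 FREE][1-6 ALLOC][7-16 ALLOC][17-31 FREE]
Free blocks: [1 15] total_free=16 largest=15 -> 100*(16-15)/16 = 100/16 = 6.25 -> rounds to 6

Answer: 6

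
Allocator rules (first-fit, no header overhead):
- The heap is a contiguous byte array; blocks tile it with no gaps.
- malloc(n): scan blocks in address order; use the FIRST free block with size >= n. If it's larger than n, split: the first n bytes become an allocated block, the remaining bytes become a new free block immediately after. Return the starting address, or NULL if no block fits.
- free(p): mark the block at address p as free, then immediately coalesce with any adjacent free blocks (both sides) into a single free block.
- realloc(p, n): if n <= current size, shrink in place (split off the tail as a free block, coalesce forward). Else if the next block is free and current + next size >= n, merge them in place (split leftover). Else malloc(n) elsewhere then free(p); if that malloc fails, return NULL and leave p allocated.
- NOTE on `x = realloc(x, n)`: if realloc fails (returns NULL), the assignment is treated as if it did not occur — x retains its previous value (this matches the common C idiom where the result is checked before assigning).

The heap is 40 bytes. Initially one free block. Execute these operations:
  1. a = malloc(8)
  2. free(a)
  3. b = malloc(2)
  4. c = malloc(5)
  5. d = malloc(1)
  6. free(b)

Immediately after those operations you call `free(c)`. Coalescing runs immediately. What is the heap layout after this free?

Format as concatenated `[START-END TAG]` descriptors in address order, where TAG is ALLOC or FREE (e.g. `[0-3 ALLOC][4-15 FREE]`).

Answer: [0-6 FREE][7-7 ALLOC][8-39 FREE]

Derivation:
Op 1: a = malloc(8) -> a = 0; heap: [0-7 ALLOC][8-39 FREE]
Op 2: free(a) -> (freed a); heap: [0-39 FREE]
Op 3: b = malloc(2) -> b = 0; heap: [0-1 ALLOC][2-39 FREE]
Op 4: c = malloc(5) -> c = 2; heap: [0-1 ALLOC][2-6 ALLOC][7-39 FREE]
Op 5: d = malloc(1) -> d = 7; heap: [0-1 ALLOC][2-6 ALLOC][7-7 ALLOC][8-39 FREE]
Op 6: free(b) -> (freed b); heap: [0-1 FREE][2-6 ALLOC][7-7 ALLOC][8-39 FREE]
free(c): c = 2 -> block [2-6 ALLOC]; mark free, coalesce with adjacent free neighbors -> [0-6 FREE][7-7 ALLOC][8-39 FREE]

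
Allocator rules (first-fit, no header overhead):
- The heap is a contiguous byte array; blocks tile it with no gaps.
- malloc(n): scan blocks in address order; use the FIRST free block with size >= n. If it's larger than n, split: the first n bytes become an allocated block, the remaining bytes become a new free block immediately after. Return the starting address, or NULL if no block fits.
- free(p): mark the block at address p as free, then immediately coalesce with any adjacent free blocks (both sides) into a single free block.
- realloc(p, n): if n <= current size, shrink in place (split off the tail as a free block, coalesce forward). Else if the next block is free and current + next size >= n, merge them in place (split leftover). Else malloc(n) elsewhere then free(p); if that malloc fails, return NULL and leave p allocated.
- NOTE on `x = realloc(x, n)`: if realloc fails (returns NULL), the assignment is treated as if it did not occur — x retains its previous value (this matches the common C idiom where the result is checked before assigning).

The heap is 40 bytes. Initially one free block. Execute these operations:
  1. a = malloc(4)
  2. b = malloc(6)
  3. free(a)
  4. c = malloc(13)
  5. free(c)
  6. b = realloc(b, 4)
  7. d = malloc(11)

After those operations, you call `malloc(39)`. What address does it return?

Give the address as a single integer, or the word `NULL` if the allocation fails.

Answer: NULL

Derivation:
Op 1: a = malloc(4) -> a = 0; heap: [0-3 ALLOC][4-39 FREE]
Op 2: b = malloc(6) -> b = 4; heap: [0-3 ALLOC][4-9 ALLOC][10-39 FREE]
Op 3: free(a) -> (freed a); heap: [0-3 FREE][4-9 ALLOC][10-39 FREE]
Op 4: c = malloc(13) -> c = 10; heap: [0-3 FREE][4-9 ALLOC][10-22 ALLOC][23-39 FREE]
Op 5: free(c) -> (freed c); heap: [0-3 FREE][4-9 ALLOC][10-39 FREE]
Op 6: b = realloc(b, 4) -> b = 4; heap: [0-3 FREE][4-7 ALLOC][8-39 FREE]
Op 7: d = malloc(11) -> d = 8; heap: [0-3 FREE][4-7 ALLOC][8-18 ALLOC][19-39 FREE]
malloc(39): first-fit scan over [0-3 FREE][4-7 ALLOC][8-18 ALLOC][19-39 FREE] -> NULL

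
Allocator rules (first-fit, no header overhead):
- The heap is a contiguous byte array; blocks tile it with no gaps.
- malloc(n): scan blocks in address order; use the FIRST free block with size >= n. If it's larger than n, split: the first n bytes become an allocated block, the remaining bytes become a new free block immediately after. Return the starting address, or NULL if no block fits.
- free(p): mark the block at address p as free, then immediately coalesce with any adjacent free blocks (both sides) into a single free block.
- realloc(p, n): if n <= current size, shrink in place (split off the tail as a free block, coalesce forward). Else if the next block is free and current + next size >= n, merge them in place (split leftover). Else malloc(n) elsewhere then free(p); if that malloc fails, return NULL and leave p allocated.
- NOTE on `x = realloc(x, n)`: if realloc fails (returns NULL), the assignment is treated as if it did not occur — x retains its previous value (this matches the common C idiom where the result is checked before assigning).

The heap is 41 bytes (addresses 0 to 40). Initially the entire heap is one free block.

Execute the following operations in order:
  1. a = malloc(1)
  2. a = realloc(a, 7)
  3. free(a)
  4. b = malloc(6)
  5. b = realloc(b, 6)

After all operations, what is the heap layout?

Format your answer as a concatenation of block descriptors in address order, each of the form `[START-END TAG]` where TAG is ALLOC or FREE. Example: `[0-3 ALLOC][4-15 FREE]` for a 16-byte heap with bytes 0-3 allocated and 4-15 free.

Op 1: a = malloc(1) -> a = 0; heap: [0-0 ALLOC][1-40 FREE]
Op 2: a = realloc(a, 7) -> a = 0; heap: [0-6 ALLOC][7-40 FREE]
Op 3: free(a) -> (freed a); heap: [0-40 FREE]
Op 4: b = malloc(6) -> b = 0; heap: [0-5 ALLOC][6-40 FREE]
Op 5: b = realloc(b, 6) -> b = 0; heap: [0-5 ALLOC][6-40 FREE]

Answer: [0-5 ALLOC][6-40 FREE]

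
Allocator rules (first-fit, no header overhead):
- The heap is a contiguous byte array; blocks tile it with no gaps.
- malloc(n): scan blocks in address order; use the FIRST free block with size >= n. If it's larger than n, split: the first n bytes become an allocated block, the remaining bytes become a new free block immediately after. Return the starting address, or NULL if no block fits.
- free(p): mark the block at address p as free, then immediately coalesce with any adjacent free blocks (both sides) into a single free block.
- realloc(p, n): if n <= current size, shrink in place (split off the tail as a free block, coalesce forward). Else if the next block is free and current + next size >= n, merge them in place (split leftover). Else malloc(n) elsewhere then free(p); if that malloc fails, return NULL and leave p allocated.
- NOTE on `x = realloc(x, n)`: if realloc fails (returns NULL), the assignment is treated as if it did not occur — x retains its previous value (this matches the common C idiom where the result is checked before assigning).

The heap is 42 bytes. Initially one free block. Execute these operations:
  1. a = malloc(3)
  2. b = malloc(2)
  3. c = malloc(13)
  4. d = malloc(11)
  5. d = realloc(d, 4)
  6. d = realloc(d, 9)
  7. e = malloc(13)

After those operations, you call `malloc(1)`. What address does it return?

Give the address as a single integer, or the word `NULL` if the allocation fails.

Answer: 40

Derivation:
Op 1: a = malloc(3) -> a = 0; heap: [0-2 ALLOC][3-41 FREE]
Op 2: b = malloc(2) -> b = 3; heap: [0-2 ALLOC][3-4 ALLOC][5-41 FREE]
Op 3: c = malloc(13) -> c = 5; heap: [0-2 ALLOC][3-4 ALLOC][5-17 ALLOC][18-41 FREE]
Op 4: d = malloc(11) -> d = 18; heap: [0-2 ALLOC][3-4 ALLOC][5-17 ALLOC][18-28 ALLOC][29-41 FREE]
Op 5: d = realloc(d, 4) -> d = 18; heap: [0-2 ALLOC][3-4 ALLOC][5-17 ALLOC][18-21 ALLOC][22-41 FREE]
Op 6: d = realloc(d, 9) -> d = 18; heap: [0-2 ALLOC][3-4 ALLOC][5-17 ALLOC][18-26 ALLOC][27-41 FREE]
Op 7: e = malloc(13) -> e = 27; heap: [0-2 ALLOC][3-4 ALLOC][5-17 ALLOC][18-26 ALLOC][27-39 ALLOC][40-41 FREE]
malloc(1): first-fit scan over [0-2 ALLOC][3-4 ALLOC][5-17 ALLOC][18-26 ALLOC][27-39 ALLOC][40-41 FREE] -> 40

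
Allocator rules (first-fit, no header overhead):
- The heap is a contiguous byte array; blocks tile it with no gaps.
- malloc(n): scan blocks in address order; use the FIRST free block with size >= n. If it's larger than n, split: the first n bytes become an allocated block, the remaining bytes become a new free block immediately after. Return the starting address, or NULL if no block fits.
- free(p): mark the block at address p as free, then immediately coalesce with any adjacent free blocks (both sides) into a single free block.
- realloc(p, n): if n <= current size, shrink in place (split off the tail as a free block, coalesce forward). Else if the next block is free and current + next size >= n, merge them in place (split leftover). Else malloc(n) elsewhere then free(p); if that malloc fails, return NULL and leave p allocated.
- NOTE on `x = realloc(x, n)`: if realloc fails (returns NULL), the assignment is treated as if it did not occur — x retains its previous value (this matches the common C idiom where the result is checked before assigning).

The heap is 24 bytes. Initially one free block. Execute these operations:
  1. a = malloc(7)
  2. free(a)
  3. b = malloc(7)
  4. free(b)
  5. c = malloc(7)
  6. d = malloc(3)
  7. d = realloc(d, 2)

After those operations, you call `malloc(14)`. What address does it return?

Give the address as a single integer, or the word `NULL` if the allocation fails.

Answer: 9

Derivation:
Op 1: a = malloc(7) -> a = 0; heap: [0-6 ALLOC][7-23 FREE]
Op 2: free(a) -> (freed a); heap: [0-23 FREE]
Op 3: b = malloc(7) -> b = 0; heap: [0-6 ALLOC][7-23 FREE]
Op 4: free(b) -> (freed b); heap: [0-23 FREE]
Op 5: c = malloc(7) -> c = 0; heap: [0-6 ALLOC][7-23 FREE]
Op 6: d = malloc(3) -> d = 7; heap: [0-6 ALLOC][7-9 ALLOC][10-23 FREE]
Op 7: d = realloc(d, 2) -> d = 7; heap: [0-6 ALLOC][7-8 ALLOC][9-23 FREE]
malloc(14): first-fit scan over [0-6 ALLOC][7-8 ALLOC][9-23 FREE] -> 9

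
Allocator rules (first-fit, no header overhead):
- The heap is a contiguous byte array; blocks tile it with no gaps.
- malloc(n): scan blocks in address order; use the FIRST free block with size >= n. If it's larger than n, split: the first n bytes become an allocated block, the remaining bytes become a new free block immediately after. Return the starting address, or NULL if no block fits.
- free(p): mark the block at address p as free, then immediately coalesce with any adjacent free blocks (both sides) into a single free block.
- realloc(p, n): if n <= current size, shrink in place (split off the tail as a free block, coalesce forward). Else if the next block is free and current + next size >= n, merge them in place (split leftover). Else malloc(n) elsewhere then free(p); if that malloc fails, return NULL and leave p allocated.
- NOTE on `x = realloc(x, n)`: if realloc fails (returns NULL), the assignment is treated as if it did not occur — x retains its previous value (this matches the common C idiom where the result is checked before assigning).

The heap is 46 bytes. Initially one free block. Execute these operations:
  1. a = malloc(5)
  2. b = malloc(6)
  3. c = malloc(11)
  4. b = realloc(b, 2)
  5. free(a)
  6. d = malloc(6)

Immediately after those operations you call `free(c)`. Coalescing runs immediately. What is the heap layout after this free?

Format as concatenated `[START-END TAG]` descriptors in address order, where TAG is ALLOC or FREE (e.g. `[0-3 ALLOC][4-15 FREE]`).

Op 1: a = malloc(5) -> a = 0; heap: [0-4 ALLOC][5-45 FREE]
Op 2: b = malloc(6) -> b = 5; heap: [0-4 ALLOC][5-10 ALLOC][11-45 FREE]
Op 3: c = malloc(11) -> c = 11; heap: [0-4 ALLOC][5-10 ALLOC][11-21 ALLOC][22-45 FREE]
Op 4: b = realloc(b, 2) -> b = 5; heap: [0-4 ALLOC][5-6 ALLOC][7-10 FREE][11-21 ALLOC][22-45 FREE]
Op 5: free(a) -> (freed a); heap: [0-4 FREE][5-6 ALLOC][7-10 FREE][11-21 ALLOC][22-45 FREE]
Op 6: d = malloc(6) -> d = 22; heap: [0-4 FREE][5-6 ALLOC][7-10 FREE][11-21 ALLOC][22-27 ALLOC][28-45 FREE]
free(c): c = 11 -> block [11-21 ALLOC]; mark free, coalesce with adjacent free neighbors -> [0-4 FREE][5-6 ALLOC][7-21 FREE][22-27 ALLOC][28-45 FREE]

Answer: [0-4 FREE][5-6 ALLOC][7-21 FREE][22-27 ALLOC][28-45 FREE]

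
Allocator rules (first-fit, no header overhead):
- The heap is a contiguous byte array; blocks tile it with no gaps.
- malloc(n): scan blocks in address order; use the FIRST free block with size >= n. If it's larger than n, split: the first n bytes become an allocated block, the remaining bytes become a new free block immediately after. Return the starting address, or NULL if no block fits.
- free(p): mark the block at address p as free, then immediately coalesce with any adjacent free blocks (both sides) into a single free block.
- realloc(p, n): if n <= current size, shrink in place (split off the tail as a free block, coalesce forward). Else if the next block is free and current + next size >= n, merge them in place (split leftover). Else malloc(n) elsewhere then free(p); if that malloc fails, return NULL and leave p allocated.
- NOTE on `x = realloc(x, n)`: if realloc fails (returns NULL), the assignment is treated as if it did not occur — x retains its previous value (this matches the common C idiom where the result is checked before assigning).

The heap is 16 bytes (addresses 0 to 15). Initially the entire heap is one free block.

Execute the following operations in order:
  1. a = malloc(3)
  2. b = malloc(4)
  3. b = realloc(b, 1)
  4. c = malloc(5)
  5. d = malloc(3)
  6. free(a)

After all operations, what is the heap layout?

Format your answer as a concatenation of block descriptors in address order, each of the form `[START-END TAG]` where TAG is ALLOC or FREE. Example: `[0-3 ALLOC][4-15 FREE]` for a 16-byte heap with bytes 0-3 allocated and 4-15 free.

Answer: [0-2 FREE][3-3 ALLOC][4-8 ALLOC][9-11 ALLOC][12-15 FREE]

Derivation:
Op 1: a = malloc(3) -> a = 0; heap: [0-2 ALLOC][3-15 FREE]
Op 2: b = malloc(4) -> b = 3; heap: [0-2 ALLOC][3-6 ALLOC][7-15 FREE]
Op 3: b = realloc(b, 1) -> b = 3; heap: [0-2 ALLOC][3-3 ALLOC][4-15 FREE]
Op 4: c = malloc(5) -> c = 4; heap: [0-2 ALLOC][3-3 ALLOC][4-8 ALLOC][9-15 FREE]
Op 5: d = malloc(3) -> d = 9; heap: [0-2 ALLOC][3-3 ALLOC][4-8 ALLOC][9-11 ALLOC][12-15 FREE]
Op 6: free(a) -> (freed a); heap: [0-2 FREE][3-3 ALLOC][4-8 ALLOC][9-11 ALLOC][12-15 FREE]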